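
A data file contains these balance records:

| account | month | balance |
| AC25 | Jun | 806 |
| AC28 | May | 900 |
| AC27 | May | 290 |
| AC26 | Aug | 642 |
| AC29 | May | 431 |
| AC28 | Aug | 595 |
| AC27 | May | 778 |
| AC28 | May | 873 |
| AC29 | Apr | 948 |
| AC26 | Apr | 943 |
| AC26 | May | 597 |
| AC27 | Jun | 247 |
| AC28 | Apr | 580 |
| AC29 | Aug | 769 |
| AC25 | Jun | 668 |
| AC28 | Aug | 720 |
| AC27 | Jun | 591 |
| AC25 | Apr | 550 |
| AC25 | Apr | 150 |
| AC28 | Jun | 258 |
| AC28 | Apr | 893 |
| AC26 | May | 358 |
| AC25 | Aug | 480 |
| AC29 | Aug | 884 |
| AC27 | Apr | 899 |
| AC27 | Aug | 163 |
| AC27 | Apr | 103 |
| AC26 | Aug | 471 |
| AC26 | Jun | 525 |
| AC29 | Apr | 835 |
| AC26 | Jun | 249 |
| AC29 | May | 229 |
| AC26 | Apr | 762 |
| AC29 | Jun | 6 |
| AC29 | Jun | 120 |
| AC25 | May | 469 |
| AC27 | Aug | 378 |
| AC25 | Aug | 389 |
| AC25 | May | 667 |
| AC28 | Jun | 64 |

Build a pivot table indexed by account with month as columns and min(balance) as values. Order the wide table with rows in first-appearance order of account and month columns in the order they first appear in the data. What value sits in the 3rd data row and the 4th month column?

With rows in first-appearance order of account, row 3 is account=AC27. month columns in first-appearance order: Jun, May, Aug, Apr; column 4 is Apr.
Long rows with account=AC27, month=Apr: min(899, 103) = 103.

103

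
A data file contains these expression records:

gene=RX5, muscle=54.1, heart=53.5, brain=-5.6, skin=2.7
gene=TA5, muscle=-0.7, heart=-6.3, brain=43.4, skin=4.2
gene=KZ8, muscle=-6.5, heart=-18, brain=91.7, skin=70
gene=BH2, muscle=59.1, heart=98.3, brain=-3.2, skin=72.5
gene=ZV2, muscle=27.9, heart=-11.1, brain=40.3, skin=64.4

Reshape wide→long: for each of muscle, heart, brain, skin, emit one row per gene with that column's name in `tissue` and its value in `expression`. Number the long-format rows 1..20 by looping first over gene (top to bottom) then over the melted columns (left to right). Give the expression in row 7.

20 rows total (5 × 4). Row 7: index ⌊(7-1)/4⌋ = 1 into gene → TA5; (7-1) mod 4 = 2 into the melted columns → brain.
So row 7 is (TA5, brain, 43.4); expression = 43.4.

43.4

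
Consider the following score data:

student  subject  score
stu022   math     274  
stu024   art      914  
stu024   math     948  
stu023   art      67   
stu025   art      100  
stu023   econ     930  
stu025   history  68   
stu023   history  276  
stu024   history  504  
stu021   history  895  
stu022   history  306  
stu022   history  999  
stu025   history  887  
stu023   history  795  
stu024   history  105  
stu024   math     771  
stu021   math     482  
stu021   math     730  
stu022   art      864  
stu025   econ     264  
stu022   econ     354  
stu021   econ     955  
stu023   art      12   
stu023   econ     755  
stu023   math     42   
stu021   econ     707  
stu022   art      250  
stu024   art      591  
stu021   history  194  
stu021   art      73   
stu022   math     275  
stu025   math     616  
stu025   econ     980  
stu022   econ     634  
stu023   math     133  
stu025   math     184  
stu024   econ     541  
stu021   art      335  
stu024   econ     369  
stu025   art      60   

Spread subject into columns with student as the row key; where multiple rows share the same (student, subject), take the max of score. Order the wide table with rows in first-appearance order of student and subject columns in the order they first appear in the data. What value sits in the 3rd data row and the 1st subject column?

With rows in first-appearance order of student, row 3 is student=stu023. subject columns in first-appearance order: math, art, econ, history; column 1 is math.
Long rows with student=stu023, subject=math: max(42, 133) = 133.

133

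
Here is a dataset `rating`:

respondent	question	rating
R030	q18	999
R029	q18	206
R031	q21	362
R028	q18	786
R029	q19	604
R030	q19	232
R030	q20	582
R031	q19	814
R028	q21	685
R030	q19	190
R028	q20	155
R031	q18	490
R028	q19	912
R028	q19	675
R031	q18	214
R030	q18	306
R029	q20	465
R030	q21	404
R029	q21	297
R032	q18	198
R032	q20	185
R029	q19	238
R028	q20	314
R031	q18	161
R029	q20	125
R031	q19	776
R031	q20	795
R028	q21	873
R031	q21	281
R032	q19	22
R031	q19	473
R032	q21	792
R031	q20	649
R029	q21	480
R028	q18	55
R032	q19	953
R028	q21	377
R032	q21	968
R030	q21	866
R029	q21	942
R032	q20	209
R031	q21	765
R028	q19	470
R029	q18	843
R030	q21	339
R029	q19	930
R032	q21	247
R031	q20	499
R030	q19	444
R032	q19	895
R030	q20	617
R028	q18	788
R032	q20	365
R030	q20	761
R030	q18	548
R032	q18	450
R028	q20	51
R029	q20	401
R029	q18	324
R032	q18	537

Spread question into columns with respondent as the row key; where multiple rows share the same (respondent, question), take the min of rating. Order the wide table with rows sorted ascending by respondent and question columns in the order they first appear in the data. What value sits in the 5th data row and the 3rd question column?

With rows sorted ascending by respondent, row 5 is respondent=R032. question columns in first-appearance order: q18, q21, q19, q20; column 3 is q19.
Long rows with respondent=R032, question=q19: min(22, 953, 895) = 22.

22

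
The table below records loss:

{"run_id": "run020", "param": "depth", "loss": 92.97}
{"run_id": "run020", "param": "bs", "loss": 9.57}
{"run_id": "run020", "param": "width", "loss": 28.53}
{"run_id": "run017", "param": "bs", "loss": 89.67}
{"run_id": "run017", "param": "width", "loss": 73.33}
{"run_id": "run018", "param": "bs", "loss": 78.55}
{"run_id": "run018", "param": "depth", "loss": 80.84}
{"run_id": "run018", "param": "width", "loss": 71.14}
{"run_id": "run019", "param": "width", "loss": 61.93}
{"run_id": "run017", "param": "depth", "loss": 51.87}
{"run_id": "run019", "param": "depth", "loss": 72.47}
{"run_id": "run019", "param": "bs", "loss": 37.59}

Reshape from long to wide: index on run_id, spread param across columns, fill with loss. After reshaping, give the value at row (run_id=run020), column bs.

Wide layout: rows indexed by run_id, columns are the 3 distinct param values (depth, bs, width).
Cell (run_id=run020, param=bs) draws from the long row where run_id=run020 and param=bs, which has loss=9.57.

9.57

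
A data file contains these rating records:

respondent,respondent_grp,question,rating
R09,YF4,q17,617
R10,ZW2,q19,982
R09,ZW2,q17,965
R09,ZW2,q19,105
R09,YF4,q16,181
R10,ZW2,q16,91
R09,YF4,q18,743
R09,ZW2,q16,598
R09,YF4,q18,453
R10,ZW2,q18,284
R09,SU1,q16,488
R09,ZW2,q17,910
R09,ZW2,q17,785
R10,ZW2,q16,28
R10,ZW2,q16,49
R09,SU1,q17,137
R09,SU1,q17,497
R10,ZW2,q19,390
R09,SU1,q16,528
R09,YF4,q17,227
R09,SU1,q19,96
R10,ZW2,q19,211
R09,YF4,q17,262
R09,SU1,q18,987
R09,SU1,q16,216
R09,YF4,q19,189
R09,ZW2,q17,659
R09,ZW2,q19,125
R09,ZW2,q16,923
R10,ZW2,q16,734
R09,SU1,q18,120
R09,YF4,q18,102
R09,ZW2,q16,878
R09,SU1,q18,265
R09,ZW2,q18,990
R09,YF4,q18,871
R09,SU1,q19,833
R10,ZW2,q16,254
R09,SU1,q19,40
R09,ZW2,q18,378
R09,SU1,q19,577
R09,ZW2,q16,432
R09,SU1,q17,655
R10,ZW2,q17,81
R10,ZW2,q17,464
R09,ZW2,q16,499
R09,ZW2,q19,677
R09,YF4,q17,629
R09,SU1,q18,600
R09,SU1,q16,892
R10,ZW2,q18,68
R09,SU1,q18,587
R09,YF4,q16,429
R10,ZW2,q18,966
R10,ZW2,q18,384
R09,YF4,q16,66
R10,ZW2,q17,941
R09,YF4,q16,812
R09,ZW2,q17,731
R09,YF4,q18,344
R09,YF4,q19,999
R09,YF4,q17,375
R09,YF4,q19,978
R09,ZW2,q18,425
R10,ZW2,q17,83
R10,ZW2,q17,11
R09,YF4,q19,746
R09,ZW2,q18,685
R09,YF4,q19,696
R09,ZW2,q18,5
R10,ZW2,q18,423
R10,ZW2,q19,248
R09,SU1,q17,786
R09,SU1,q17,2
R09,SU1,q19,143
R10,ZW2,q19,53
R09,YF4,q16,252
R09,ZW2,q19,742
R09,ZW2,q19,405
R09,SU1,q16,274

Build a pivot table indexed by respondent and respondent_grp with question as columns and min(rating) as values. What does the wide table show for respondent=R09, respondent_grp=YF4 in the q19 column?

Rows with respondent=R09, respondent_grp=YF4 and question=q19: rating values are 189, 999, 978, 746, 696.
min(189, 999, 978, 746, 696) = 189.

189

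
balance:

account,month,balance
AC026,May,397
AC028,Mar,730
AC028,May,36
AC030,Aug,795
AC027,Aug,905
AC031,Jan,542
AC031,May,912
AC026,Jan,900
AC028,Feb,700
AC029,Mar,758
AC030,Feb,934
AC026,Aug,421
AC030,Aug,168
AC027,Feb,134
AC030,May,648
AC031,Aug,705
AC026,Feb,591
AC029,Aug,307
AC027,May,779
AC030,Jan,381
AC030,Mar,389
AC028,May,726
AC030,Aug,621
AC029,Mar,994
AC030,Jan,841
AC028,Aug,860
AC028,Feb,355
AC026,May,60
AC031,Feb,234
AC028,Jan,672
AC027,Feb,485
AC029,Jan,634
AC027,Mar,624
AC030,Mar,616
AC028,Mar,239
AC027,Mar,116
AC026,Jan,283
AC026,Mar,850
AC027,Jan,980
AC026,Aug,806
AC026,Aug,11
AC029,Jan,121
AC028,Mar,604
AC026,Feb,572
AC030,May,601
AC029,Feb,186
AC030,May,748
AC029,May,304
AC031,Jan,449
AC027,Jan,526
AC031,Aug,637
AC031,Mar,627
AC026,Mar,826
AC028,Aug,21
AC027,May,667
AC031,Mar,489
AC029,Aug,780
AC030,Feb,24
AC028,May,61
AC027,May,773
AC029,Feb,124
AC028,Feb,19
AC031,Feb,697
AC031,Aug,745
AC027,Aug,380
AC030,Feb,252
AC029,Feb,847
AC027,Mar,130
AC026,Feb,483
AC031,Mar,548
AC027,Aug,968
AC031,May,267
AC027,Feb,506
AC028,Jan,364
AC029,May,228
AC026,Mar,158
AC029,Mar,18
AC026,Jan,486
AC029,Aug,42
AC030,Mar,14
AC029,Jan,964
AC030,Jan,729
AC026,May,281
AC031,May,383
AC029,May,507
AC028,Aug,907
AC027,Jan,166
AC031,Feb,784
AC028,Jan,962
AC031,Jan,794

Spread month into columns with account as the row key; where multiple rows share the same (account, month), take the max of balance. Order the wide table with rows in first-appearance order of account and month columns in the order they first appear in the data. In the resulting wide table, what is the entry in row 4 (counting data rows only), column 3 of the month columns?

968

With rows in first-appearance order of account, row 4 is account=AC027. month columns in first-appearance order: May, Mar, Aug, Jan, Feb; column 3 is Aug.
Long rows with account=AC027, month=Aug: max(905, 380, 968) = 968.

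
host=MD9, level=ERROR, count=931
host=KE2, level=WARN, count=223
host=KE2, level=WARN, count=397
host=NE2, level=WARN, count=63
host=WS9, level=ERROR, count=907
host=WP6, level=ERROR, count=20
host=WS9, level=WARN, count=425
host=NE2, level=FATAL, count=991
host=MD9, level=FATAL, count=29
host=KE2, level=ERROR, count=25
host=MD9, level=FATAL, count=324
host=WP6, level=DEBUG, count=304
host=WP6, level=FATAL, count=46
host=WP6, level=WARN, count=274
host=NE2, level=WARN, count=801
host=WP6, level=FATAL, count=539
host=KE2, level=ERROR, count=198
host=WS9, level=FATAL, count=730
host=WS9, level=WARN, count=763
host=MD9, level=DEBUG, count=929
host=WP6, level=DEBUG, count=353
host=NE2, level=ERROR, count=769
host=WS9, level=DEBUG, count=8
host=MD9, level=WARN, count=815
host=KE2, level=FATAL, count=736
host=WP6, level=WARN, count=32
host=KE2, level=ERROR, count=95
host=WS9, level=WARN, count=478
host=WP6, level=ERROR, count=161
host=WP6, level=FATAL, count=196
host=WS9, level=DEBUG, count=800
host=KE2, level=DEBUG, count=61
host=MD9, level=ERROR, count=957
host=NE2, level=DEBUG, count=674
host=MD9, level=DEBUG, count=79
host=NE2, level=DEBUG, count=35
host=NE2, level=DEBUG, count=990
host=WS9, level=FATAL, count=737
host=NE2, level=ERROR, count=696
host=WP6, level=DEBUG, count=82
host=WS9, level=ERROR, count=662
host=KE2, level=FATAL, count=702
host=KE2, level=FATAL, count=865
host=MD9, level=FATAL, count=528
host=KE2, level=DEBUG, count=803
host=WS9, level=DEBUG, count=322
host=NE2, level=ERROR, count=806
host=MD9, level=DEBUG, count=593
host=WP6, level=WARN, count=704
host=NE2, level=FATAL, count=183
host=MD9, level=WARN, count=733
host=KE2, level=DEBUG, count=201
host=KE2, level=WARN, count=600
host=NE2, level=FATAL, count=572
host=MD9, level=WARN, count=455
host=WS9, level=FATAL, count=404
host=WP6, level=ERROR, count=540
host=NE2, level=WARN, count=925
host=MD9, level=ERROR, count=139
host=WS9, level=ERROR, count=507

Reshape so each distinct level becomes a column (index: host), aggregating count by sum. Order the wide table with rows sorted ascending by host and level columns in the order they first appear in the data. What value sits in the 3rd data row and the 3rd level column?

1746

With rows sorted ascending by host, row 3 is host=NE2. level columns in first-appearance order: ERROR, WARN, FATAL, DEBUG; column 3 is FATAL.
Long rows with host=NE2, level=FATAL: 991 + 183 + 572 = 1746.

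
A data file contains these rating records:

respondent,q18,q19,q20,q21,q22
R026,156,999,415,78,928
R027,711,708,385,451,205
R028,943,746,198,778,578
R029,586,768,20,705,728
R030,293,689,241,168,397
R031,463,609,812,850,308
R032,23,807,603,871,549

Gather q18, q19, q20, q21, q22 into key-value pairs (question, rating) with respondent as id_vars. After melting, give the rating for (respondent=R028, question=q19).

746

Unpivoting turns each (respondent, wide-column) pair into one long row.
The wide cell at row R028, column q19 holds 746, so the long row (R028, q19) has rating=746.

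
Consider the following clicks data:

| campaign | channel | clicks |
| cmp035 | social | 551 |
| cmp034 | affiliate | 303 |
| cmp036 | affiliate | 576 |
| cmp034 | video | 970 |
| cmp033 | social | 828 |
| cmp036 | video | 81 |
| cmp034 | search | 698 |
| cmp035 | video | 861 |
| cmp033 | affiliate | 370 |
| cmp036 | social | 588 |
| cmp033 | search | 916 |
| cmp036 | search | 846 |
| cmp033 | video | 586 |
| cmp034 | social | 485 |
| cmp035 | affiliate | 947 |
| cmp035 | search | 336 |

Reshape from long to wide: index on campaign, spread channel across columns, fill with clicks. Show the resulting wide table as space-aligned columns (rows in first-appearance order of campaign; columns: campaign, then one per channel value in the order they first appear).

campaign  social  affiliate  video  search
cmp035    551     947        861    336   
cmp034    485     303        970    698   
cmp036    588     576        81     846   
cmp033    828     370        586    916   

Columns: campaign plus the 4 distinct channel values (social, affiliate, video, search).
For example, row cmp035 column social takes clicks=551 from the long row (cmp035, social).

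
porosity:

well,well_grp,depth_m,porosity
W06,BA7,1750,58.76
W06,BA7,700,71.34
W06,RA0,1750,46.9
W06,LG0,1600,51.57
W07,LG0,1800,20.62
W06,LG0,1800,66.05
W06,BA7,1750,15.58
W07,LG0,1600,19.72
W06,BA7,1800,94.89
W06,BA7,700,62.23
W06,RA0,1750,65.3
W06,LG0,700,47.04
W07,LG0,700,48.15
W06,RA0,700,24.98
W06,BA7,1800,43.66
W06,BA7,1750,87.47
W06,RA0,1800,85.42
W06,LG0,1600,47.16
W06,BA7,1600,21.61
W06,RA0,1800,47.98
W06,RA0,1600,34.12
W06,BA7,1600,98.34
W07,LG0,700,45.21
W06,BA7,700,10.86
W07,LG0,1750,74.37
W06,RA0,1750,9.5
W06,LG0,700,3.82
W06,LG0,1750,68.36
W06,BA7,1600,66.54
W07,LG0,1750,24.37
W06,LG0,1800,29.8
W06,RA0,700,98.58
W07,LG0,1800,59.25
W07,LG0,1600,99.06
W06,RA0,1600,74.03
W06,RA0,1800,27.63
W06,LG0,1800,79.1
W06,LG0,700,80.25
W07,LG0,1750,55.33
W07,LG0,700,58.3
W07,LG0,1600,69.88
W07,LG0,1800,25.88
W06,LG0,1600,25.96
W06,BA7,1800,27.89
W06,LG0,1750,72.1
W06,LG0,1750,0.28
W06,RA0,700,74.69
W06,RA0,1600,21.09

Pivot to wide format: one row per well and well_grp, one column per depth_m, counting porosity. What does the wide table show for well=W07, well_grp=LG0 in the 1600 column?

Rows with well=W07, well_grp=LG0 and depth_m=1600: porosity values are 19.72, 99.06, 69.88.
3 rows match — count = 3.

3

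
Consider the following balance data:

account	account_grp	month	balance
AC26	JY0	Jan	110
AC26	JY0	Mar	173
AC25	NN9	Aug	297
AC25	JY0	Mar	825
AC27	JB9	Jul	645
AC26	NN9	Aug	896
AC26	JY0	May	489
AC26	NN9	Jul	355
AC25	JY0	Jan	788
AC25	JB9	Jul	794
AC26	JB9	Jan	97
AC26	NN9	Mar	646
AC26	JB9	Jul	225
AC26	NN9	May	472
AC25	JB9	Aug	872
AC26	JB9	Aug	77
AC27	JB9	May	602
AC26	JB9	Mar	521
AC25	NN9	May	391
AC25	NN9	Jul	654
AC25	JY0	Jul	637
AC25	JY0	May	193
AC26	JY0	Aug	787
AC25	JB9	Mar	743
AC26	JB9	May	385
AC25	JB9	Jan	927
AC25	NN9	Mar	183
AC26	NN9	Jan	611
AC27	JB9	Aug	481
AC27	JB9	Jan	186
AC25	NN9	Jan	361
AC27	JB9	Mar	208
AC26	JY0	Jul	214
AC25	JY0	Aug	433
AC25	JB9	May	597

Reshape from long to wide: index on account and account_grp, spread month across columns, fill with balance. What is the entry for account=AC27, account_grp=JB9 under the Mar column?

208

Wide layout: rows indexed by account and account_grp, columns are the 5 distinct month values (Jan, Mar, Aug, Jul, May).
Cell (account=AC27, account_grp=JB9, month=Mar) draws from the long row where account=AC27, account_grp=JB9 and month=Mar, which has balance=208.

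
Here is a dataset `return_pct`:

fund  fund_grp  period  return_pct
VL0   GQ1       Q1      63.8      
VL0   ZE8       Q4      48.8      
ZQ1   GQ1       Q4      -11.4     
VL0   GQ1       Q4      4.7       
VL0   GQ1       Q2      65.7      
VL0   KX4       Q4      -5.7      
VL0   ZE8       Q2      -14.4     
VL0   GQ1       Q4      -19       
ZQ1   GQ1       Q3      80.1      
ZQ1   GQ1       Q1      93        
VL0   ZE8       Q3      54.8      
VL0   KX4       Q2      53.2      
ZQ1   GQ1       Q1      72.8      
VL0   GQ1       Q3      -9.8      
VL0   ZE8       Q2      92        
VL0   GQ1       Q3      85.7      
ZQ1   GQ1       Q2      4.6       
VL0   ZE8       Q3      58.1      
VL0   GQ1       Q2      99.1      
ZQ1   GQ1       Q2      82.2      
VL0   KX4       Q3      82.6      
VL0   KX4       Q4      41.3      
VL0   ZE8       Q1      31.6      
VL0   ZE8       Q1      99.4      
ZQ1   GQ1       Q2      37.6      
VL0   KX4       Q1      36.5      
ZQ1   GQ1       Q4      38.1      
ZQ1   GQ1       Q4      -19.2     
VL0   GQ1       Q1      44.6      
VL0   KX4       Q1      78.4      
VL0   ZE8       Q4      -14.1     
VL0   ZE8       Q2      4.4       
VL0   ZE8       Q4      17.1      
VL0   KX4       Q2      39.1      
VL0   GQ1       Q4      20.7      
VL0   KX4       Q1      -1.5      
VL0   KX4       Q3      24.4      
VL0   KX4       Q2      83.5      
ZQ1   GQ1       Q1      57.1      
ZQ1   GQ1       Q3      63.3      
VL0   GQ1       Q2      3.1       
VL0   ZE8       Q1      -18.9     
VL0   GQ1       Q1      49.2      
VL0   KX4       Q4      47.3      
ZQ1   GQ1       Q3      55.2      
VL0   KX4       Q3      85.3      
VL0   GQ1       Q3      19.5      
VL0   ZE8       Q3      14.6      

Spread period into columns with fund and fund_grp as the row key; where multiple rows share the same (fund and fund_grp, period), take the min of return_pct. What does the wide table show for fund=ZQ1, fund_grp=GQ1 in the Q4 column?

Rows with fund=ZQ1, fund_grp=GQ1 and period=Q4: return_pct values are -11.4, 38.1, -19.2.
min(-11.4, 38.1, -19.2) = -19.2.

-19.2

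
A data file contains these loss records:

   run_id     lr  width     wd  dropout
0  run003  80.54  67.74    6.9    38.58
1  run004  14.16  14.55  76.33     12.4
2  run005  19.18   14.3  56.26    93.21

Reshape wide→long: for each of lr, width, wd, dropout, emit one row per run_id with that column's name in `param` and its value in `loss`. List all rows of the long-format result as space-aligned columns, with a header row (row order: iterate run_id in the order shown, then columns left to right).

run_id  param    loss 
run003  lr       80.54
run003  width    67.74
run003  wd       6.9  
run003  dropout  38.58
run004  lr       14.16
run004  width    14.55
run004  wd       76.33
run004  dropout  12.4 
run005  lr       19.18
run005  width    14.3 
run005  wd       56.26
run005  dropout  93.21

Each (run_id, column) pair becomes one row: 3 × 4 = 12 rows.
For example, (run003, lr) → loss=80.54.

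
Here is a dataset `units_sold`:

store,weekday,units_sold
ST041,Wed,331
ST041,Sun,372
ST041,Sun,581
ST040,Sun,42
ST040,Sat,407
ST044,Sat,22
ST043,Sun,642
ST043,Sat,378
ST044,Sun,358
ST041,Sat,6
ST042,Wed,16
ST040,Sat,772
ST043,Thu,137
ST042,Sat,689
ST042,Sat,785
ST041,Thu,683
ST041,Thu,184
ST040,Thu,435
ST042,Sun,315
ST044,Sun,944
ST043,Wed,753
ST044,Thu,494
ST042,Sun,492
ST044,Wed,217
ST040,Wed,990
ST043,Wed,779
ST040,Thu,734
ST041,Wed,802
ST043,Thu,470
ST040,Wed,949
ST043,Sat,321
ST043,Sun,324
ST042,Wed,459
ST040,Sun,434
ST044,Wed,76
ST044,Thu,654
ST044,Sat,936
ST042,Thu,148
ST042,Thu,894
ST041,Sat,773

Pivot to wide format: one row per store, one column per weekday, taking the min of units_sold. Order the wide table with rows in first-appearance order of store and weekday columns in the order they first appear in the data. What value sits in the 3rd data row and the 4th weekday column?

494

With rows in first-appearance order of store, row 3 is store=ST044. weekday columns in first-appearance order: Wed, Sun, Sat, Thu; column 4 is Thu.
Long rows with store=ST044, weekday=Thu: min(494, 654) = 494.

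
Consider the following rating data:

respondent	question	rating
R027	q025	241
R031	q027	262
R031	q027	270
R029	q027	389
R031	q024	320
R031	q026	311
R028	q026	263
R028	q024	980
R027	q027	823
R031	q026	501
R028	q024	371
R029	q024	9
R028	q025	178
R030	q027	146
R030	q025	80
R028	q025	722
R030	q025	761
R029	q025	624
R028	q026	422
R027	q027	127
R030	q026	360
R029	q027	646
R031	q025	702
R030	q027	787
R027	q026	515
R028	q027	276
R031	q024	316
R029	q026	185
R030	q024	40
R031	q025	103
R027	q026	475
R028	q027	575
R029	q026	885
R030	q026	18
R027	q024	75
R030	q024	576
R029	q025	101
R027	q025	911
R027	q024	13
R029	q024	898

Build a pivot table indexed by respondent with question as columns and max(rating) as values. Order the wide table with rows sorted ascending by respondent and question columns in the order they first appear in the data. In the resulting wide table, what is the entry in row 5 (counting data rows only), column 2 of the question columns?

With rows sorted ascending by respondent, row 5 is respondent=R031. question columns in first-appearance order: q025, q027, q024, q026; column 2 is q027.
Long rows with respondent=R031, question=q027: max(262, 270) = 270.

270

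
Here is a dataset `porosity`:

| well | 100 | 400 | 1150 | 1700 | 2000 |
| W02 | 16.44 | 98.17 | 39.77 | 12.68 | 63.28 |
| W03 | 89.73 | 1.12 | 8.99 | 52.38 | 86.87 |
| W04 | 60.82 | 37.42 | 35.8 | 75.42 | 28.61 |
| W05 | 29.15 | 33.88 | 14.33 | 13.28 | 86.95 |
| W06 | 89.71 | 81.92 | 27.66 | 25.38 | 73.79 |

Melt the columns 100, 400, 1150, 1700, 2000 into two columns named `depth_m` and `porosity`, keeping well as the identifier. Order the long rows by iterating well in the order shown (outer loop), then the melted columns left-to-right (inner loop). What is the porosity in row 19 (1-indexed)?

25 rows total (5 × 5). Row 19: index ⌊(19-1)/5⌋ = 3 into well → W05; (19-1) mod 5 = 3 into the melted columns → 1700.
So row 19 is (W05, 1700, 13.28); porosity = 13.28.

13.28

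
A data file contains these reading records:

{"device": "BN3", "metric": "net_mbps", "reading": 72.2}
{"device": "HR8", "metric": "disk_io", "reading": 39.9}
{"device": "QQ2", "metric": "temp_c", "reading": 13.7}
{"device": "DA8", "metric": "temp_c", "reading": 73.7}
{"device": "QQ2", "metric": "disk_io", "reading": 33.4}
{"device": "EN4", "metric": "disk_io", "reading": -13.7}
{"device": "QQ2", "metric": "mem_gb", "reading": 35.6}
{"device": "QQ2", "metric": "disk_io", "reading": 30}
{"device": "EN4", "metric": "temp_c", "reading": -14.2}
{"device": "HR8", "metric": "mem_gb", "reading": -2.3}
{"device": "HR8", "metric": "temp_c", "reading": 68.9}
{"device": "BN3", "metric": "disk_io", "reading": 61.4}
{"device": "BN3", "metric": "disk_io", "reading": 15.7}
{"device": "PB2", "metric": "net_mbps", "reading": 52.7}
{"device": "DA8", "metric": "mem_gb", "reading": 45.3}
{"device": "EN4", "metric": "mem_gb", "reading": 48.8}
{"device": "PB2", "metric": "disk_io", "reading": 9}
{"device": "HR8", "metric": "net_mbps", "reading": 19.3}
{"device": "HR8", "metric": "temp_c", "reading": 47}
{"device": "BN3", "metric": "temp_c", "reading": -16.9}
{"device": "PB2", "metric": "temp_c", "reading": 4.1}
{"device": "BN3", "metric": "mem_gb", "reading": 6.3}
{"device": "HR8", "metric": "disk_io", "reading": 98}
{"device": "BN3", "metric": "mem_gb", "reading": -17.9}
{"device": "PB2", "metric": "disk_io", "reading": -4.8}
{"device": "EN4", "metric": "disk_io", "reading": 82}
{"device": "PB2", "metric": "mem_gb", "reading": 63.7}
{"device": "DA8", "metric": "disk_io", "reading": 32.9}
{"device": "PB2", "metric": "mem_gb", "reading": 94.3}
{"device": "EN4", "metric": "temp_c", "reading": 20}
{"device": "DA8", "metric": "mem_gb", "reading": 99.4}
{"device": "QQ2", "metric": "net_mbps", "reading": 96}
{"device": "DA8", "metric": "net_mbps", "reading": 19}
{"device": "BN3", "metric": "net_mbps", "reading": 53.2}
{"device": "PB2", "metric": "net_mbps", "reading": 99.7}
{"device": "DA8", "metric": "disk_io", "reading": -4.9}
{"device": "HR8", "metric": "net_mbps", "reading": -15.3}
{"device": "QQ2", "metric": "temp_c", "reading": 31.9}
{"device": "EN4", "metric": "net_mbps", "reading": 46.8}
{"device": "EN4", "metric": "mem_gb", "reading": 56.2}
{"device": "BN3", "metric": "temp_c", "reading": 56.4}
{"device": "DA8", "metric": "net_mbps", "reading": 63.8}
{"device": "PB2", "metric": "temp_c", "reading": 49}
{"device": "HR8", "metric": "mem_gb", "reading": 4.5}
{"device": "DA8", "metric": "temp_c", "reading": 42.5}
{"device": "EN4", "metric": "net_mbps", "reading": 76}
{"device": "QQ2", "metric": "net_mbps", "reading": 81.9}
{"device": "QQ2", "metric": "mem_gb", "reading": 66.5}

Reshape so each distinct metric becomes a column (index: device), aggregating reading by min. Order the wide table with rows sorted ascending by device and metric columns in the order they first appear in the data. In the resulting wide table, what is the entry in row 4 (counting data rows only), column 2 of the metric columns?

With rows sorted ascending by device, row 4 is device=HR8. metric columns in first-appearance order: net_mbps, disk_io, temp_c, mem_gb; column 2 is disk_io.
Long rows with device=HR8, metric=disk_io: min(39.9, 98) = 39.9.

39.9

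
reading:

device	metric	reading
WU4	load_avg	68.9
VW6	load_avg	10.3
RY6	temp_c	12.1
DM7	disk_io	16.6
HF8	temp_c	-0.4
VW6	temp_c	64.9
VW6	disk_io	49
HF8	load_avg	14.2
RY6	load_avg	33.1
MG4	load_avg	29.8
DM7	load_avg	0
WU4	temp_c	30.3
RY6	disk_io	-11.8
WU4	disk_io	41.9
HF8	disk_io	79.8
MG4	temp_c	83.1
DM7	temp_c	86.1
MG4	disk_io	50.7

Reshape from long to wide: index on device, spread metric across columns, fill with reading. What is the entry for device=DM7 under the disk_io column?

16.6

Wide layout: rows indexed by device, columns are the 3 distinct metric values (load_avg, temp_c, disk_io).
Cell (device=DM7, metric=disk_io) draws from the long row where device=DM7 and metric=disk_io, which has reading=16.6.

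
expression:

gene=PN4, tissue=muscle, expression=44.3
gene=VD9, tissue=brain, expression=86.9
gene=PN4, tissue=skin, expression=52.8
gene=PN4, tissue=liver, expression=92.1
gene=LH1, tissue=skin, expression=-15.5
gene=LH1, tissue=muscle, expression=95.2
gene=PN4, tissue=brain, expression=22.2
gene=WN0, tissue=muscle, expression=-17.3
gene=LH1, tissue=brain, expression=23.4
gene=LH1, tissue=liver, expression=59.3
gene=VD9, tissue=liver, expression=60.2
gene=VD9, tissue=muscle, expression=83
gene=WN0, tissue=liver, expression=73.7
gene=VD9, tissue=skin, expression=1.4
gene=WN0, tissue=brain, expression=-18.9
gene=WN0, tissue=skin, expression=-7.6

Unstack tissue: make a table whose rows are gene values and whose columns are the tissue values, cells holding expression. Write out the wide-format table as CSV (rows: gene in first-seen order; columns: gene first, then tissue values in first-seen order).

gene,muscle,brain,skin,liver
PN4,44.3,22.2,52.8,92.1
VD9,83,86.9,1.4,60.2
LH1,95.2,23.4,-15.5,59.3
WN0,-17.3,-18.9,-7.6,73.7

Columns: gene plus the 4 distinct tissue values (muscle, brain, skin, liver).
For example, row PN4 column muscle takes expression=44.3 from the long row (PN4, muscle).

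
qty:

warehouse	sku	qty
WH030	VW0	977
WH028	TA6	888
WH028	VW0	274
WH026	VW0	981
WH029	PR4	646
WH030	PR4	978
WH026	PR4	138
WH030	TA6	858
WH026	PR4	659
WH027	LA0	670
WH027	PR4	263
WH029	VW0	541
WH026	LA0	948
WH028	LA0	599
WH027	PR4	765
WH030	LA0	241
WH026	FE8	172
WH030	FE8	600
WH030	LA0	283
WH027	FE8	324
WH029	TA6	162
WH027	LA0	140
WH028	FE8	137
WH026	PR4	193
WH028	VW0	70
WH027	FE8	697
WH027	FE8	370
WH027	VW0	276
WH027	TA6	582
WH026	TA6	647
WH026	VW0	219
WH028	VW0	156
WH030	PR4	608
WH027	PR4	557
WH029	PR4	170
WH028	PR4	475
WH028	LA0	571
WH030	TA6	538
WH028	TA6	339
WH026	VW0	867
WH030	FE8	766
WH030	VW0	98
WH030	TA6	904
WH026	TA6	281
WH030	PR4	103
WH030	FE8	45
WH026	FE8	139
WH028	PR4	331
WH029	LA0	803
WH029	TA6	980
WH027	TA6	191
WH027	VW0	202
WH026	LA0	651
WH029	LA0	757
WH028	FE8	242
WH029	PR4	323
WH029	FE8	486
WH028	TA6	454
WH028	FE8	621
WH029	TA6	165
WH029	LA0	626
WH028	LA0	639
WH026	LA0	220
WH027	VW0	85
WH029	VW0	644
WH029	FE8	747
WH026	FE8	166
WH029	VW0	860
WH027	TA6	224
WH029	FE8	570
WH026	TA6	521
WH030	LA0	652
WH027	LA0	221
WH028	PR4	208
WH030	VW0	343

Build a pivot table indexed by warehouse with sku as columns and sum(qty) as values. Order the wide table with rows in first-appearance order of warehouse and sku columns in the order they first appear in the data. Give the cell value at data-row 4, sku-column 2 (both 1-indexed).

With rows in first-appearance order of warehouse, row 4 is warehouse=WH029. sku columns in first-appearance order: VW0, TA6, PR4, LA0, FE8; column 2 is TA6.
Long rows with warehouse=WH029, sku=TA6: 162 + 980 + 165 = 1307.

1307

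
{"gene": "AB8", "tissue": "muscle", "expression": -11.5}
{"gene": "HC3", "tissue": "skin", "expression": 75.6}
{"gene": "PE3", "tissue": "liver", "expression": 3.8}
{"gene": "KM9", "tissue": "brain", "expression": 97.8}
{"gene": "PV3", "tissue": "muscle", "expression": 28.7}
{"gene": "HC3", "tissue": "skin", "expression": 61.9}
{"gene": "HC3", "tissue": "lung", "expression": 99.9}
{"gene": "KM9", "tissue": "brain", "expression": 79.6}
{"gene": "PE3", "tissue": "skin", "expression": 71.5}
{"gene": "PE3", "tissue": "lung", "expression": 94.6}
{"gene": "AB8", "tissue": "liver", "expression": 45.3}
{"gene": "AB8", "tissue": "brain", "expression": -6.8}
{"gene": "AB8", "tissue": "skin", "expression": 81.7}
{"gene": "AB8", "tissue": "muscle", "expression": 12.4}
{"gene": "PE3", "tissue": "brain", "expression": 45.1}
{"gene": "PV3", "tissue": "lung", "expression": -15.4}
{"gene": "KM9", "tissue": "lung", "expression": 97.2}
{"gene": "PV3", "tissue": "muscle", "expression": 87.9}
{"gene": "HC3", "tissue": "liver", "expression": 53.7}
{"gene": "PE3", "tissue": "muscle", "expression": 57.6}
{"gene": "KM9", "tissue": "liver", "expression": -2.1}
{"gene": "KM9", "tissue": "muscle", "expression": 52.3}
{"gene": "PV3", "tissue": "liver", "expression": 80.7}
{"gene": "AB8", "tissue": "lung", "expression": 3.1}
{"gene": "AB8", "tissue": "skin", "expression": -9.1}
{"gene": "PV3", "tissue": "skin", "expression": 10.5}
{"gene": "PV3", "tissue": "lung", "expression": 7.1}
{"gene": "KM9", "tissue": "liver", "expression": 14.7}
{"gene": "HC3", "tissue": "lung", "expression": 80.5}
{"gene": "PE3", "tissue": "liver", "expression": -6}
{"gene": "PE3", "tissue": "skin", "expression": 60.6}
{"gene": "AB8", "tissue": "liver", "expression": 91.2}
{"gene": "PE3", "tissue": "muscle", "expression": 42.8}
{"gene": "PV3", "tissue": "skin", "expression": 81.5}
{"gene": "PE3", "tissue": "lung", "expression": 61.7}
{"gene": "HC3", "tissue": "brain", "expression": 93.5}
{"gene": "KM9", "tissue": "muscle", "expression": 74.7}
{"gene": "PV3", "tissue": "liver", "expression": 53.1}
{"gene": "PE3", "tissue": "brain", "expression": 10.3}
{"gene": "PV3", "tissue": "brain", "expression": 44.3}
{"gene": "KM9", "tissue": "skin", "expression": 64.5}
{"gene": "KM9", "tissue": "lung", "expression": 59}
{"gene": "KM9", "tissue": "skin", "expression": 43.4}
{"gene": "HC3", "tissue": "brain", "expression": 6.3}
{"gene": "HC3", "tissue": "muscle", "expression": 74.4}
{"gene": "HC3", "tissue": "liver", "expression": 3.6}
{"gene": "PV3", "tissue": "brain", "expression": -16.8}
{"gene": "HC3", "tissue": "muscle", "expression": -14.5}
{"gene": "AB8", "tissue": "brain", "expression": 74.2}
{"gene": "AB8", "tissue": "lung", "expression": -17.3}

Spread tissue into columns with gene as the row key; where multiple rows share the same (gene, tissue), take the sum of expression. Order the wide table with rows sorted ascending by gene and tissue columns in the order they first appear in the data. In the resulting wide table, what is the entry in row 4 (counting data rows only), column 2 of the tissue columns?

132.1

With rows sorted ascending by gene, row 4 is gene=PE3. tissue columns in first-appearance order: muscle, skin, liver, brain, lung; column 2 is skin.
Long rows with gene=PE3, tissue=skin: 71.5 + 60.6 = 132.1.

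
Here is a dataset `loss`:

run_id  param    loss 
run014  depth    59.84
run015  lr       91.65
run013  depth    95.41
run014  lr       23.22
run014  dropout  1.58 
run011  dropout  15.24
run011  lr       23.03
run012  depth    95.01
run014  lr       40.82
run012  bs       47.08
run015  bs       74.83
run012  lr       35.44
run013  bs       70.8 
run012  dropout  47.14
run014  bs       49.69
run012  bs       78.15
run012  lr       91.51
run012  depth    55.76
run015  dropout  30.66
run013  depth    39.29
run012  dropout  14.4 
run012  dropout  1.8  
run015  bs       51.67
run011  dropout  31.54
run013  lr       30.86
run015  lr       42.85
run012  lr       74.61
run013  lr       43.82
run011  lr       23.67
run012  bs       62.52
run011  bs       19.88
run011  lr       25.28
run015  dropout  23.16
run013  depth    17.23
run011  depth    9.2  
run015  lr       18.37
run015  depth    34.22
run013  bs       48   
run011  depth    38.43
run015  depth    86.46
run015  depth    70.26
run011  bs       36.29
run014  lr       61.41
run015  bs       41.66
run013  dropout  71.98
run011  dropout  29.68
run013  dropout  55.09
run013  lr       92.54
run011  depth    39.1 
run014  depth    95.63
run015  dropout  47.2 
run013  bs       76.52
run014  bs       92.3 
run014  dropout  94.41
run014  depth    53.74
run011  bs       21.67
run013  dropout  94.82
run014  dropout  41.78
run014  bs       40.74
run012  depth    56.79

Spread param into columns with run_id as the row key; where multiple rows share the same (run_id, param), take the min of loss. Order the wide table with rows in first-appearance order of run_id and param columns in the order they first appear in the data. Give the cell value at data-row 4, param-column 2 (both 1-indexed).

With rows in first-appearance order of run_id, row 4 is run_id=run011. param columns in first-appearance order: depth, lr, dropout, bs; column 2 is lr.
Long rows with run_id=run011, param=lr: min(23.03, 23.67, 25.28) = 23.03.

23.03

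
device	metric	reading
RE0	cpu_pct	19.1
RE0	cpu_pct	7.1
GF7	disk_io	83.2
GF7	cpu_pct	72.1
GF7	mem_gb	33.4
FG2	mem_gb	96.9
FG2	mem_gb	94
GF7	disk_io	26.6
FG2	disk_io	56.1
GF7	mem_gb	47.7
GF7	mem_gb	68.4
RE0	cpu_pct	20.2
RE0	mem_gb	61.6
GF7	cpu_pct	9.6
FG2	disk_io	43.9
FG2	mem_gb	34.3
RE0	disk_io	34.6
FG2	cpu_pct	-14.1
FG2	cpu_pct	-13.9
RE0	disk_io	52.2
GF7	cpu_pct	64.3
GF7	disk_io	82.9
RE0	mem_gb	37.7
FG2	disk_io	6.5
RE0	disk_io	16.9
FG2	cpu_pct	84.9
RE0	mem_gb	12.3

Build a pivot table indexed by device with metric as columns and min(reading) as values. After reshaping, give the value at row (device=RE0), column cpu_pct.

Rows with device=RE0 and metric=cpu_pct: reading values are 19.1, 7.1, 20.2.
min(19.1, 7.1, 20.2) = 7.1.

7.1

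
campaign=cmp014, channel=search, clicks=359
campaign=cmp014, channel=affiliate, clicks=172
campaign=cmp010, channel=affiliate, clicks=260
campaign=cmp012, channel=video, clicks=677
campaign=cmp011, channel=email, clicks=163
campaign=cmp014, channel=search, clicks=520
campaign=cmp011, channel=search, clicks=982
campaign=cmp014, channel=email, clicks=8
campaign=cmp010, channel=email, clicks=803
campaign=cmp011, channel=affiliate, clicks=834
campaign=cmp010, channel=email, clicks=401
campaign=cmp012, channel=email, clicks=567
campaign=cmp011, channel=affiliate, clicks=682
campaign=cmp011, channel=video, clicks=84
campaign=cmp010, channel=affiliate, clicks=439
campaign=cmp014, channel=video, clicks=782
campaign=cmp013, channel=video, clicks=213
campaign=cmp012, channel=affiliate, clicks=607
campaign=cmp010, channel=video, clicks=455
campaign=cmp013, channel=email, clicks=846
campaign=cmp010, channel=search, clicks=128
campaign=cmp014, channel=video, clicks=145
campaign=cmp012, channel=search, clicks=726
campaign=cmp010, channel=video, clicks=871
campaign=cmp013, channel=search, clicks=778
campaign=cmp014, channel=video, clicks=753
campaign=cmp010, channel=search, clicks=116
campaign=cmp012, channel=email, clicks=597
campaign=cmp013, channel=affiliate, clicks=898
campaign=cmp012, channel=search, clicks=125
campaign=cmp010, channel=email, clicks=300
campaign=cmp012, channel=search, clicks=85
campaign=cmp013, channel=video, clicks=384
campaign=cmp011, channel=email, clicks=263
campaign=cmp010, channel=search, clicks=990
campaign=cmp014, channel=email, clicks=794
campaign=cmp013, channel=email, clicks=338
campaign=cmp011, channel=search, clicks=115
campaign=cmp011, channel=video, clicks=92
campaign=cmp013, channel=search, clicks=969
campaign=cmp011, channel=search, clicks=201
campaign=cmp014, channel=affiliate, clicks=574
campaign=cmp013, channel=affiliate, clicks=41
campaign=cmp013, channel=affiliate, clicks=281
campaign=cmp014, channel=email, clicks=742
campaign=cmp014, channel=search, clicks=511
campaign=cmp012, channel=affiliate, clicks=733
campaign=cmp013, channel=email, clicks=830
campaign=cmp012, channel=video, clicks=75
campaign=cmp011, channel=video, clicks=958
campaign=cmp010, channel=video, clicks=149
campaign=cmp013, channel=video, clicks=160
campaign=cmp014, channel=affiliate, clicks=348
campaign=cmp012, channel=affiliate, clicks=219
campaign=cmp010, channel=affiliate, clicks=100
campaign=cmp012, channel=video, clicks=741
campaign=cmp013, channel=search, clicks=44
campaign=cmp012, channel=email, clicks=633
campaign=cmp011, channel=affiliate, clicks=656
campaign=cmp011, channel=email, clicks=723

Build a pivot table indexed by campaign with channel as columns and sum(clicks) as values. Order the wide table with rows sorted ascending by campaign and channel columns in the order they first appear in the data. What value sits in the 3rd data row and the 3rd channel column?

1493

With rows sorted ascending by campaign, row 3 is campaign=cmp012. channel columns in first-appearance order: search, affiliate, video, email; column 3 is video.
Long rows with campaign=cmp012, channel=video: 677 + 75 + 741 = 1493.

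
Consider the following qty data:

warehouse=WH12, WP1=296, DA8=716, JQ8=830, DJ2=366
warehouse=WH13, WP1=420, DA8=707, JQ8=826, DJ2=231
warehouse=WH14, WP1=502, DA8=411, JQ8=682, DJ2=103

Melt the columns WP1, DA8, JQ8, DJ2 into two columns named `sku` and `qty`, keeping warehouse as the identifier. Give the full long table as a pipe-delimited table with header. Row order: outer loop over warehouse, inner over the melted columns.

| warehouse | sku | qty |
| WH12 | WP1 | 296 |
| WH12 | DA8 | 716 |
| WH12 | JQ8 | 830 |
| WH12 | DJ2 | 366 |
| WH13 | WP1 | 420 |
| WH13 | DA8 | 707 |
| WH13 | JQ8 | 826 |
| WH13 | DJ2 | 231 |
| WH14 | WP1 | 502 |
| WH14 | DA8 | 411 |
| WH14 | JQ8 | 682 |
| WH14 | DJ2 | 103 |

Each (warehouse, column) pair becomes one row: 3 × 4 = 12 rows.
For example, (WH12, WP1) → qty=296.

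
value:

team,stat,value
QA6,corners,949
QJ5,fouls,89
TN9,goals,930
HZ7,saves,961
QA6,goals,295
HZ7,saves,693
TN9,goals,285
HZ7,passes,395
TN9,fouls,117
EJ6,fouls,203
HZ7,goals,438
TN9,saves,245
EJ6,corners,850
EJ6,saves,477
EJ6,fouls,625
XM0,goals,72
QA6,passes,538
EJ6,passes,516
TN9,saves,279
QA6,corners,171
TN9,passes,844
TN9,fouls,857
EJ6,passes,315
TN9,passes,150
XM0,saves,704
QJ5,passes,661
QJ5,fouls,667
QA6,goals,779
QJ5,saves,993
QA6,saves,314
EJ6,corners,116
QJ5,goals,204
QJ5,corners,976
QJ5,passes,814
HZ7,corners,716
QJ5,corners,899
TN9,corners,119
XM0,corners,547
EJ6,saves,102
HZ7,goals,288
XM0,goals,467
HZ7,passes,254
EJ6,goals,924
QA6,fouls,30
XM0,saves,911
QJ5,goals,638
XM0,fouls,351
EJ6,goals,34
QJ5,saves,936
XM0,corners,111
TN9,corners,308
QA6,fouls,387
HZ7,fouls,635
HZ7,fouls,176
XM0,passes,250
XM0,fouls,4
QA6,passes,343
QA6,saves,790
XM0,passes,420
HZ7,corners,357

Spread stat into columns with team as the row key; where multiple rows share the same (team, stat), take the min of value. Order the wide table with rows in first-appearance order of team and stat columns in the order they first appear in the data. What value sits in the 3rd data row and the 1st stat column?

119

With rows in first-appearance order of team, row 3 is team=TN9. stat columns in first-appearance order: corners, fouls, goals, saves, passes; column 1 is corners.
Long rows with team=TN9, stat=corners: min(119, 308) = 119.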